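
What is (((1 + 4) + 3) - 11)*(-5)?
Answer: 15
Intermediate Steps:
(((1 + 4) + 3) - 11)*(-5) = ((5 + 3) - 11)*(-5) = (8 - 11)*(-5) = -3*(-5) = 15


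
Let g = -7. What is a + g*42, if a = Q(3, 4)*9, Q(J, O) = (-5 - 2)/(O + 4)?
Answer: -2415/8 ≈ -301.88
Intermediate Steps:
Q(J, O) = -7/(4 + O)
a = -63/8 (a = -7/(4 + 4)*9 = -7/8*9 = -63/8 ≈ -7.8750)
a + g*42 = -63/8 - 7*42 = -63/8 - 294 = -2415/8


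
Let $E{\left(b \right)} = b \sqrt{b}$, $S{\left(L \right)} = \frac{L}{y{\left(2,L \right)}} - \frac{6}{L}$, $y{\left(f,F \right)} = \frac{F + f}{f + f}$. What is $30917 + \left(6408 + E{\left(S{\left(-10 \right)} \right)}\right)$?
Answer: $37325 + \frac{56 \sqrt{35}}{25} \approx 37338.0$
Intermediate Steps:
$y{\left(f,F \right)} = \frac{F + f}{2 f}$
$S{\left(L \right)} = - \frac{6}{L} + \frac{L}{\frac{1}{2} + \frac{L}{4}}$ ($S{\left(L \right)} = \frac{L}{\frac{1}{2} \cdot \frac{1}{2} \left(L + 2\right)} - \frac{6}{L} = \frac{L}{\frac{1}{2} \cdot \frac{1}{2} \left(2 + L\right)} - \frac{6}{L} = \frac{L}{\frac{1}{2} + \frac{L}{4}} - \frac{6}{L} = - \frac{6}{L} + \frac{L}{\frac{1}{2} + \frac{L}{4}}$)
$E{\left(b \right)} = b^{\frac{3}{2}}$
$30917 + \left(6408 + E{\left(S{\left(-10 \right)} \right)}\right) = 30917 + \left(6408 + \left(\frac{2 \left(-6 - -30 + 2 \left(-10\right)^{2}\right)}{\left(-10\right) \left(2 - 10\right)}\right)^{\frac{3}{2}}\right) = 30917 + \left(6408 + \left(2 \left(- \frac{1}{10}\right) \frac{1}{-8} \left(-6 + 30 + 2 \cdot 100\right)\right)^{\frac{3}{2}}\right) = 30917 + \left(6408 + \left(2 \left(- \frac{1}{10}\right) \left(- \frac{1}{8}\right) \left(-6 + 30 + 200\right)\right)^{\frac{3}{2}}\right) = 30917 + \left(6408 + \left(2 \left(- \frac{1}{10}\right) \left(- \frac{1}{8}\right) 224\right)^{\frac{3}{2}}\right) = 30917 + \left(6408 + \left(\frac{28}{5}\right)^{\frac{3}{2}}\right) = 30917 + \left(6408 + \frac{56 \sqrt{35}}{25}\right) = 37325 + \frac{56 \sqrt{35}}{25}$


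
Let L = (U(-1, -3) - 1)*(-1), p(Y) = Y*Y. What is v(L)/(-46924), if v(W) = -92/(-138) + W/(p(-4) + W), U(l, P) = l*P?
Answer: -11/985404 ≈ -1.1163e-5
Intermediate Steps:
p(Y) = Y²
U(l, P) = P*l
L = -2 (L = (-3*(-1) - 1)*(-1) = (3 - 1)*(-1) = 2*(-1) = -2)
v(W) = ⅔ + W/(16 + W) (v(W) = -92/(-138) + W/((-4)² + W) = -92*(-1/138) + W/(16 + W) = ⅔ + W/(16 + W))
v(L)/(-46924) = ((32 + 5*(-2))/(3*(16 - 2)))/(-46924) = ((⅓)*(32 - 10)/14)*(-1/46924) = ((⅓)*(1/14)*22)*(-1/46924) = (11/21)*(-1/46924) = -11/985404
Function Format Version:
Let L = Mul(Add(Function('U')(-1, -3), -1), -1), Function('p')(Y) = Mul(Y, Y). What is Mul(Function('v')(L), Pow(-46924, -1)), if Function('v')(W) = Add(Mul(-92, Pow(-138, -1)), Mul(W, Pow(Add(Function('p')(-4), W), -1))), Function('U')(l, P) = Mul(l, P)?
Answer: Rational(-11, 985404) ≈ -1.1163e-5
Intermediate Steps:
Function('p')(Y) = Pow(Y, 2)
Function('U')(l, P) = Mul(P, l)
L = -2 (L = Mul(Add(Mul(-3, -1), -1), -1) = Mul(Add(3, -1), -1) = Mul(2, -1) = -2)
Function('v')(W) = Add(Rational(2, 3), Mul(W, Pow(Add(16, W), -1))) (Function('v')(W) = Add(Mul(-92, Pow(-138, -1)), Mul(W, Pow(Add(Pow(-4, 2), W), -1))) = Add(Mul(-92, Rational(-1, 138)), Mul(W, Pow(Add(16, W), -1))) = Add(Rational(2, 3), Mul(W, Pow(Add(16, W), -1))))
Mul(Function('v')(L), Pow(-46924, -1)) = Mul(Mul(Rational(1, 3), Pow(Add(16, -2), -1), Add(32, Mul(5, -2))), Pow(-46924, -1)) = Mul(Mul(Rational(1, 3), Pow(14, -1), Add(32, -10)), Rational(-1, 46924)) = Mul(Mul(Rational(1, 3), Rational(1, 14), 22), Rational(-1, 46924)) = Mul(Rational(11, 21), Rational(-1, 46924)) = Rational(-11, 985404)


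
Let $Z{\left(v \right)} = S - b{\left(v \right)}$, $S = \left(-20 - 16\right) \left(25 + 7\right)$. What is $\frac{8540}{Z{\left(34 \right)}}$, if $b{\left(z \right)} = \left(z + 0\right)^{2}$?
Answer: $- \frac{2135}{577} \approx -3.7002$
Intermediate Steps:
$b{\left(z \right)} = z^{2}$
$S = -1152$ ($S = \left(-36\right) 32 = -1152$)
$Z{\left(v \right)} = -1152 - v^{2}$
$\frac{8540}{Z{\left(34 \right)}} = \frac{8540}{-1152 - 34^{2}} = \frac{8540}{-1152 - 1156} = \frac{8540}{-2308} = 8540 \left(- \frac{1}{2308}\right) = - \frac{2135}{577}$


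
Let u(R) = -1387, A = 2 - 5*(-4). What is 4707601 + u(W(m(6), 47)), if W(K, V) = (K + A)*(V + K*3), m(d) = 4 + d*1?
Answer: 4706214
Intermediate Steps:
A = 22 (A = 2 + 20 = 22)
m(d) = 4 + d
W(K, V) = (22 + K)*(V + 3*K) (W(K, V) = (K + 22)*(V + K*3) = (22 + K)*(V + 3*K))
4707601 + u(W(m(6), 47)) = 4707601 - 1387 = 4706214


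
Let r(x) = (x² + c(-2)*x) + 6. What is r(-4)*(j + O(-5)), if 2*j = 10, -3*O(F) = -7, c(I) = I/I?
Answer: 132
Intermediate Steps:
c(I) = 1
O(F) = 7/3 (O(F) = -⅓*(-7) = 7/3)
r(x) = 6 + x + x² (r(x) = (x² + 1*x) + 6 = (x² + x) + 6 = (x + x²) + 6 = 6 + x + x²)
j = 5 (j = (½)*10 = 5)
r(-4)*(j + O(-5)) = (6 - 4 + (-4)²)*(5 + 7/3) = (6 - 4 + 16)*(22/3) = 18*(22/3) = 132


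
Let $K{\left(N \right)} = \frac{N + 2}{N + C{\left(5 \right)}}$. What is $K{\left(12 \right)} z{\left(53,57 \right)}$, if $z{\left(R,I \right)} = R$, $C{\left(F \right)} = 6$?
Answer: $\frac{371}{9} \approx 41.222$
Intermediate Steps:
$K{\left(N \right)} = \frac{2 + N}{6 + N}$ ($K{\left(N \right)} = \frac{N + 2}{N + 6} = \frac{2 + N}{6 + N}$)
$K{\left(12 \right)} z{\left(53,57 \right)} = \frac{2 + 12}{6 + 12} \cdot 53 = \frac{1}{18} \cdot 14 \cdot 53 = \frac{7}{9} \cdot 53 = \frac{371}{9}$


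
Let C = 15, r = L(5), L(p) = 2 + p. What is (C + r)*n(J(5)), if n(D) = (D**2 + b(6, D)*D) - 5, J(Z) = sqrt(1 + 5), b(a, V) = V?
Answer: 154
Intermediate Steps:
J(Z) = sqrt(6)
r = 7 (r = 2 + 5 = 7)
n(D) = -5 + 2*D**2 (n(D) = (D**2 + D*D) - 5 = (D**2 + D**2) - 5 = 2*D**2 - 5 = -5 + 2*D**2)
(C + r)*n(J(5)) = (15 + 7)*(-5 + 2*(sqrt(6))**2) = 22*(-5 + 2*6) = 22*(-5 + 12) = 22*7 = 154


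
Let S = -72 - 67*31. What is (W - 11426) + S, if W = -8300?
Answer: -21875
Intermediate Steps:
S = -2149 (S = -72 - 2077 = -2149)
(W - 11426) + S = (-8300 - 11426) - 2149 = -19726 - 2149 = -21875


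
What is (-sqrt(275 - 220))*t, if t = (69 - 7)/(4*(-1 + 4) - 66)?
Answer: 31*sqrt(55)/27 ≈ 8.5149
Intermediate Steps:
t = -31/27 (t = 62/(4*3 - 66) = 62/(12 - 66) = 62/(-54) = 62*(-1/54) = -31/27 ≈ -1.1481)
(-sqrt(275 - 220))*t = -sqrt(275 - 220)*(-31/27) = -sqrt(55)*(-31/27) = 31*sqrt(55)/27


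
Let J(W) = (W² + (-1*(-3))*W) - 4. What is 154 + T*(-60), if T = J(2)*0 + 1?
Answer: 94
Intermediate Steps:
J(W) = -4 + W² + 3*W (J(W) = (W² + 3*W) - 4 = -4 + W² + 3*W)
T = 1 (T = (-4 + 2² + 3*2)*0 + 1 = (-4 + 4 + 6)*0 + 1 = 6*0 + 1 = 0 + 1 = 1)
154 + T*(-60) = 154 + 1*(-60) = 154 - 60 = 94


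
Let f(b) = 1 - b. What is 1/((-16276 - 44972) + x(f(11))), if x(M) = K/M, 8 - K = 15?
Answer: -10/612473 ≈ -1.6327e-5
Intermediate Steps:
K = -7 (K = 8 - 1*15 = 8 - 15 = -7)
x(M) = -7/M
1/((-16276 - 44972) + x(f(11))) = 1/((-16276 - 44972) - 7/(1 - 1*11)) = 1/(-61248 - 7/(1 - 11)) = 1/(-61248 - 7/(-10)) = 1/(-61248 - 7*(-⅒)) = 1/(-61248 + 7/10) = 1/(-612473/10) = -10/612473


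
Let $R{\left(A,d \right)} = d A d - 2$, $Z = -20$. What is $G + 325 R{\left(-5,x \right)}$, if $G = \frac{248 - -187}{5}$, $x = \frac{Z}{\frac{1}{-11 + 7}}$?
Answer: $-10400563$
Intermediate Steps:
$x = 80$ ($x = - \frac{20}{\frac{1}{-11 + 7}} = - \frac{20}{\frac{1}{-4}} = - \frac{20}{- \frac{1}{4}} = \left(-20\right) \left(-4\right) = 80$)
$R{\left(A,d \right)} = -2 + A d^{2}$ ($R{\left(A,d \right)} = A d d - 2 = A d^{2} - 2 = -2 + A d^{2}$)
$G = 87$ ($G = \left(248 + 187\right) \frac{1}{5} = 435 \cdot \frac{1}{5} = 87$)
$G + 325 R{\left(-5,x \right)} = 87 + 325 \left(-2 - 5 \cdot 80^{2}\right) = 87 + 325 \left(-2 - 32000\right) = 87 + 325 \left(-32002\right) = 87 - 10400650 = -10400563$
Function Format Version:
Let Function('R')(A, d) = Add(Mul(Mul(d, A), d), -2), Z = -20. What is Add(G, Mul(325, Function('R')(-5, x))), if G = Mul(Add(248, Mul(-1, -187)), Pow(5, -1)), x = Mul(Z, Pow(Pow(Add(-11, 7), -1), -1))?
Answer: -10400563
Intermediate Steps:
x = 80 (x = Mul(-20, Pow(Pow(Add(-11, 7), -1), -1)) = Mul(-20, Pow(Pow(-4, -1), -1)) = Mul(-20, Pow(Rational(-1, 4), -1)) = Mul(-20, -4) = 80)
Function('R')(A, d) = Add(-2, Mul(A, Pow(d, 2))) (Function('R')(A, d) = Add(Mul(Mul(A, d), d), -2) = Add(Mul(A, Pow(d, 2)), -2) = Add(-2, Mul(A, Pow(d, 2))))
G = 87 (G = Mul(Add(248, 187), Rational(1, 5)) = Mul(435, Rational(1, 5)) = 87)
Add(G, Mul(325, Function('R')(-5, x))) = Add(87, Mul(325, Add(-2, Mul(-5, Pow(80, 2))))) = Add(87, Mul(325, Add(-2, Mul(-5, 6400)))) = Add(87, Mul(325, Add(-2, -32000))) = Add(87, Mul(325, -32002)) = Add(87, -10400650) = -10400563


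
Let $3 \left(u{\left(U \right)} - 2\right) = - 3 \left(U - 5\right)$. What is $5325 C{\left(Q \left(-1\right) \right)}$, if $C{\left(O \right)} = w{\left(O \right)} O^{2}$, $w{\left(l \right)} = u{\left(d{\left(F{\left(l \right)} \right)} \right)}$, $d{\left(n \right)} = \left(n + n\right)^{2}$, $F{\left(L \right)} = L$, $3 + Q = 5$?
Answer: $-191700$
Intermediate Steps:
$Q = 2$ ($Q = -3 + 5 = 2$)
$d{\left(n \right)} = 4 n^{2}$ ($d{\left(n \right)} = \left(2 n\right)^{2} = 4 n^{2}$)
$u{\left(U \right)} = 7 - U$ ($u{\left(U \right)} = 2 + \frac{\left(-3\right) \left(U - 5\right)}{3} = 2 + \frac{\left(-3\right) \left(-5 + U\right)}{3} = 2 + \frac{15 - 3 U}{3} = 2 - \left(-5 + U\right) = 7 - U$)
$w{\left(l \right)} = 7 - 4 l^{2}$
$C{\left(O \right)} = O^{2} \left(7 - 4 O^{2}\right)$ ($C{\left(O \right)} = \left(7 - 4 O^{2}\right) O^{2} = O^{2} \left(7 - 4 O^{2}\right)$)
$5325 C{\left(Q \left(-1\right) \right)} = 5325 \left(2 \left(-1\right)\right)^{2} \left(7 - 4 \left(2 \left(-1\right)\right)^{2}\right) = 5325 \left(-2\right)^{2} \left(7 - 4 \left(-2\right)^{2}\right) = 5325 \cdot 4 \left(7 - 16\right) = 5325 \cdot 4 \left(-9\right) = 5325 \left(-36\right) = -191700$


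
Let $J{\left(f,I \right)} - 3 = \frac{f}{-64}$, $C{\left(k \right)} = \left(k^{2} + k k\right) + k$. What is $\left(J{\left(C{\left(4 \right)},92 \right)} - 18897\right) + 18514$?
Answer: $- \frac{6089}{16} \approx -380.56$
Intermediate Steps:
$C{\left(k \right)} = k + 2 k^{2}$ ($C{\left(k \right)} = \left(k^{2} + k^{2}\right) + k = 2 k^{2} + k = k + 2 k^{2}$)
$J{\left(f,I \right)} = 3 - \frac{f}{64}$ ($J{\left(f,I \right)} = 3 + \frac{f}{-64} = 3 + f \left(- \frac{1}{64}\right) = 3 - \frac{f}{64}$)
$\left(J{\left(C{\left(4 \right)},92 \right)} - 18897\right) + 18514 = \left(\left(3 - \frac{4 \left(1 + 2 \cdot 4\right)}{64}\right) - 18897\right) + 18514 = \left(\left(3 - \frac{4 \left(1 + 8\right)}{64}\right) - 18897\right) + 18514 = \left(\left(3 - \frac{4 \cdot 9}{64}\right) - 18897\right) + 18514 = \left(\left(3 - \frac{9}{16}\right) - 18897\right) + 18514 = \left(\frac{39}{16} - 18897\right) + 18514 = - \frac{302313}{16} + 18514 = - \frac{6089}{16}$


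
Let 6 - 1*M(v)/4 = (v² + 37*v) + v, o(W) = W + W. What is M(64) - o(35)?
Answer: -26158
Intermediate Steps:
o(W) = 2*W
M(v) = 24 - 152*v - 4*v² (M(v) = 24 - 4*((v² + 37*v) + v) = 24 - 4*(v² + 38*v) = 24 + (-152*v - 4*v²) = 24 - 152*v - 4*v²)
M(64) - o(35) = (24 - 152*64 - 4*64²) - 2*35 = (24 - 9728 - 4*4096) - 1*70 = (24 - 9728 - 16384) - 70 = -26088 - 70 = -26158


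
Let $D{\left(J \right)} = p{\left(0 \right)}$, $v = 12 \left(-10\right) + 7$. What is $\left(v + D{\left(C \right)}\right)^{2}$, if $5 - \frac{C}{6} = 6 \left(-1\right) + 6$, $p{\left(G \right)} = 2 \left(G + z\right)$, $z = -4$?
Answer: $14641$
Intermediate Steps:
$p{\left(G \right)} = -8 + 2 G$ ($p{\left(G \right)} = 2 \left(G - 4\right) = 2 \left(-4 + G\right) = -8 + 2 G$)
$v = -113$ ($v = -120 + 7 = -113$)
$C = 30$ ($C = 30 - 6 \left(6 \left(-1\right) + 6\right) = 30 - 6 \left(-6 + 6\right) = 30 - 0 = 30 + 0 = 30$)
$D{\left(J \right)} = -8$ ($D{\left(J \right)} = -8 + 2 \cdot 0 = -8 + 0 = -8$)
$\left(v + D{\left(C \right)}\right)^{2} = \left(-113 - 8\right)^{2} = \left(-121\right)^{2} = 14641$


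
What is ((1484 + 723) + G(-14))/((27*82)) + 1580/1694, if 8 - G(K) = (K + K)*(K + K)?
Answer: 109671/69454 ≈ 1.5790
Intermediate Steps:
G(K) = 8 - 4*K² (G(K) = 8 - (K + K)*(K + K) = 8 - 2*K*2*K = 8 - 4*K²)
((1484 + 723) + G(-14))/((27*82)) + 1580/1694 = ((1484 + 723) + (8 - 4*(-14)²))/((27*82)) + 1580/1694 = (2207 + (8 - 4*196))/2214 + 1580*(1/1694) = (2207 + (8 - 784))*(1/2214) + 790/847 = (2207 - 776)*(1/2214) + 790/847 = 1431*(1/2214) + 790/847 = 53/82 + 790/847 = 109671/69454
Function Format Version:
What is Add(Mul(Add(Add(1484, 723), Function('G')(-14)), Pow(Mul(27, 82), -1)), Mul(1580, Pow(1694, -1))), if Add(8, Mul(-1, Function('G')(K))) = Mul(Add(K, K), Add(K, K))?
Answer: Rational(109671, 69454) ≈ 1.5790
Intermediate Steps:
Function('G')(K) = Add(8, Mul(-4, Pow(K, 2))) (Function('G')(K) = Add(8, Mul(-1, Mul(Add(K, K), Add(K, K)))) = Add(8, Mul(-1, Mul(Mul(2, K), Mul(2, K)))) = Add(8, Mul(-1, Mul(4, Pow(K, 2)))) = Add(8, Mul(-4, Pow(K, 2))))
Add(Mul(Add(Add(1484, 723), Function('G')(-14)), Pow(Mul(27, 82), -1)), Mul(1580, Pow(1694, -1))) = Add(Mul(Add(Add(1484, 723), Add(8, Mul(-4, Pow(-14, 2)))), Pow(Mul(27, 82), -1)), Mul(1580, Pow(1694, -1))) = Add(Mul(Add(2207, Add(8, Mul(-4, 196))), Pow(2214, -1)), Mul(1580, Rational(1, 1694))) = Add(Mul(Add(2207, Add(8, -784)), Rational(1, 2214)), Rational(790, 847)) = Add(Mul(Add(2207, -776), Rational(1, 2214)), Rational(790, 847)) = Add(Mul(1431, Rational(1, 2214)), Rational(790, 847)) = Add(Rational(53, 82), Rational(790, 847)) = Rational(109671, 69454)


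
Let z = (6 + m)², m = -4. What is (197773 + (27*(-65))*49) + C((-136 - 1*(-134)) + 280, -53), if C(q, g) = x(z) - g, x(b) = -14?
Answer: 111817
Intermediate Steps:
z = 4 (z = (6 - 4)² = 2² = 4)
C(q, g) = -14 - g
(197773 + (27*(-65))*49) + C((-136 - 1*(-134)) + 280, -53) = (197773 + (27*(-65))*49) + (-14 - 1*(-53)) = (197773 - 1755*49) + (-14 + 53) = (197773 - 85995) + 39 = 111778 + 39 = 111817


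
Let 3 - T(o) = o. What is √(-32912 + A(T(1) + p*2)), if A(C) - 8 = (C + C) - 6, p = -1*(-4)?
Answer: I*√32890 ≈ 181.36*I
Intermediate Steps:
T(o) = 3 - o
p = 4
A(C) = 2 + 2*C (A(C) = 8 + ((C + C) - 6) = 8 + (2*C - 6) = 8 + (-6 + 2*C) = 2 + 2*C)
√(-32912 + A(T(1) + p*2)) = √(-32912 + (2 + 2*((3 - 1*1) + 4*2))) = √(-32912 + (2 + 2*((3 - 1) + 8))) = √(-32912 + (2 + 2*(2 + 8))) = √(-32912 + (2 + 2*10)) = √(-32912 + (2 + 20)) = √(-32912 + 22) = √(-32890) = I*√32890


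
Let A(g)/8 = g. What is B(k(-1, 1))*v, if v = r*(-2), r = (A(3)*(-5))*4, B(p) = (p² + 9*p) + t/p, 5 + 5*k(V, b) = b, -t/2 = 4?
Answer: 16512/5 ≈ 3302.4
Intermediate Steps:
t = -8 (t = -2*4 = -8)
k(V, b) = -1 + b/5
A(g) = 8*g
B(p) = p² - 8/p + 9*p (B(p) = (p² + 9*p) - 8/p = p² - 8/p + 9*p)
r = -480 (r = ((8*3)*(-5))*4 = (24*(-5))*4 = -120*4 = -480)
v = 960 (v = -480*(-2) = 960)
B(k(-1, 1))*v = ((-8 + (-1 + (⅕)*1)²*(9 + (-1 + (⅕)*1)))/(-1 + (⅕)*1))*960 = ((-8 + (-1 + ⅕)²*(9 + (-1 + ⅕)))/(-1 + ⅕))*960 = ((-8 + (-⅘)²*(9 - ⅘))/(-⅘))*960 = -5*(-8 + (16/25)*(41/5))/4*960 = -5*(-8 + 656/125)/4*960 = -5/4*(-344/125)*960 = (86/25)*960 = 16512/5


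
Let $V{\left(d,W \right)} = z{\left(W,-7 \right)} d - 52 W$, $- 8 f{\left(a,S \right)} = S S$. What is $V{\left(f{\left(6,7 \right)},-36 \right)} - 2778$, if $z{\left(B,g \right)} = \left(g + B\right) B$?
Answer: $- \frac{20775}{2} \approx -10388.0$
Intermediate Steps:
$z{\left(B,g \right)} = B \left(B + g\right)$ ($z{\left(B,g \right)} = \left(B + g\right) B = B \left(B + g\right)$)
$f{\left(a,S \right)} = - \frac{S^{2}}{8}$ ($f{\left(a,S \right)} = - \frac{S S}{8} = - \frac{S^{2}}{8}$)
$V{\left(d,W \right)} = - 52 W + W d \left(-7 + W\right)$ ($V{\left(d,W \right)} = W \left(W - 7\right) d - 52 W = W \left(-7 + W\right) d - 52 W = W d \left(-7 + W\right) - 52 W = - 52 W + W d \left(-7 + W\right)$)
$V{\left(f{\left(6,7 \right)},-36 \right)} - 2778 = - 36 \left(-52 + - \frac{7^{2}}{8} \left(-7 - 36\right)\right) - 2778 = - 36 \left(-52 + \left(- \frac{1}{8}\right) 49 \left(-43\right)\right) - 2778 = - 36 \left(-52 - - \frac{2107}{8}\right) - 2778 = - 36 \left(-52 + \frac{2107}{8}\right) - 2778 = \left(-36\right) \frac{1691}{8} - 2778 = - \frac{15219}{2} - 2778 = - \frac{20775}{2}$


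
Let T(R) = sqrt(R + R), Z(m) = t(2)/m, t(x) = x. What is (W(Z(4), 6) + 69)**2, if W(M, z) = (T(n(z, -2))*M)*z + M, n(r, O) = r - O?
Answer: 26569/4 ≈ 6642.3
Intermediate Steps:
Z(m) = 2/m
T(R) = sqrt(2)*sqrt(R) (T(R) = sqrt(2*R) = sqrt(2)*sqrt(R))
W(M, z) = M + M*z*sqrt(2)*sqrt(2 + z) (W(M, z) = ((sqrt(2)*sqrt(z - 1*(-2)))*M)*z + M = ((sqrt(2)*sqrt(z + 2))*M)*z + M = ((sqrt(2)*sqrt(2 + z))*M)*z + M = (M*sqrt(2)*sqrt(2 + z))*z + M = M*z*sqrt(2)*sqrt(2 + z) + M = M + M*z*sqrt(2)*sqrt(2 + z))
(W(Z(4), 6) + 69)**2 = ((2/4)*(1 + 6*sqrt(4 + 2*6)) + 69)**2 = ((2*(1/4))*(1 + 6*sqrt(4 + 12)) + 69)**2 = ((1 + 6*sqrt(16))/2 + 69)**2 = ((1 + 6*4)/2 + 69)**2 = ((1 + 24)/2 + 69)**2 = ((1/2)*25 + 69)**2 = (25/2 + 69)**2 = (163/2)**2 = 26569/4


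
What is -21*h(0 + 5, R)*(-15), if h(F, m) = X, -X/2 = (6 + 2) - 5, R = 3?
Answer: -1890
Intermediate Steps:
X = -6 (X = -2*((6 + 2) - 5) = -2*(8 - 5) = -2*3 = -6)
h(F, m) = -6
-21*h(0 + 5, R)*(-15) = -21*(-6)*(-15) = 126*(-15) = -1890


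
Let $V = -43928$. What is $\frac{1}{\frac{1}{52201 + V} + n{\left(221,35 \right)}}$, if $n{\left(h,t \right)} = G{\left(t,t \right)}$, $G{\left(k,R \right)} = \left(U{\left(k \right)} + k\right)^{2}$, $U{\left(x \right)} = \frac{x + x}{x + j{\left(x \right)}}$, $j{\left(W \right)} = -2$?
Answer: $\frac{9009297}{12414671714} \approx 0.0007257$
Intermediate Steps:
$U{\left(x \right)} = \frac{2 x}{-2 + x}$ ($U{\left(x \right)} = \frac{x + x}{x - 2} = \frac{2 x}{-2 + x}$)
$G{\left(k,R \right)} = \left(k + \frac{2 k}{-2 + k}\right)^{2}$ ($G{\left(k,R \right)} = \left(\frac{2 k}{-2 + k} + k\right)^{2} = \left(k + \frac{2 k}{-2 + k}\right)^{2}$)
$n{\left(h,t \right)} = \frac{t^{4}}{\left(-2 + t\right)^{2}}$
$\frac{1}{\frac{1}{52201 + V} + n{\left(221,35 \right)}} = \frac{1}{\frac{1}{52201 - 43928} + \frac{35^{4}}{\left(-2 + 35\right)^{2}}} = \frac{1}{\frac{1}{8273} + \frac{1500625}{1089}} = \frac{1}{\frac{12414671714}{9009297}} = \frac{9009297}{12414671714}$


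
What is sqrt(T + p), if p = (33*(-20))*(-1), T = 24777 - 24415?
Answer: sqrt(1022) ≈ 31.969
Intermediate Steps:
T = 362
p = 660 (p = -660*(-1) = 660)
sqrt(T + p) = sqrt(362 + 660) = sqrt(1022)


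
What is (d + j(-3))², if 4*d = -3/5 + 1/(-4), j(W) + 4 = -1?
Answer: 173889/6400 ≈ 27.170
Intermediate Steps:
j(W) = -5 (j(W) = -4 - 1 = -5)
d = -17/80 (d = (-3/5 + 1/(-4))/4 = (-3*⅕ + 1*(-¼))/4 = (-⅗ - ¼)/4 = (¼)*(-17/20) = -17/80 ≈ -0.21250)
(d + j(-3))² = (-17/80 - 5)² = (-417/80)² = 173889/6400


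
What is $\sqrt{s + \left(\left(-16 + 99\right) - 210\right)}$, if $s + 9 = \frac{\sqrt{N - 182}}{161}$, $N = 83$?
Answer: $\frac{\sqrt{-3525256 + 483 i \sqrt{11}}}{161} \approx 0.0026497 + 11.662 i$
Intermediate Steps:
$s = -9 + \frac{3 i \sqrt{11}}{161}$ ($s = -9 + \frac{\sqrt{83 - 182}}{161} = -9 + \sqrt{-99} \cdot \frac{1}{161} = -9 + 3 i \sqrt{11} \cdot \frac{1}{161} = -9 + \frac{3 i \sqrt{11}}{161} \approx -9.0 + 0.0618 i$)
$\sqrt{s + \left(\left(-16 + 99\right) - 210\right)} = \sqrt{\left(-9 + \frac{3 i \sqrt{11}}{161}\right) + \left(\left(-16 + 99\right) - 210\right)} = \sqrt{\left(-9 + \frac{3 i \sqrt{11}}{161}\right) + \left(83 - 210\right)} = \sqrt{\left(-9 + \frac{3 i \sqrt{11}}{161}\right) - 127} = \sqrt{-136 + \frac{3 i \sqrt{11}}{161}}$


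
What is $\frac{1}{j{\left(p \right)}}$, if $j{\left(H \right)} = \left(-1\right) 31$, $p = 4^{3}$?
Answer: $- \frac{1}{31} \approx -0.032258$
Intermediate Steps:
$p = 64$
$j{\left(H \right)} = -31$
$\frac{1}{j{\left(p \right)}} = \frac{1}{-31} = - \frac{1}{31}$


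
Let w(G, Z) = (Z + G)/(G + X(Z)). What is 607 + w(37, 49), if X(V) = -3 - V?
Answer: 9019/15 ≈ 601.27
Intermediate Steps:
w(G, Z) = (G + Z)/(-3 + G - Z) (w(G, Z) = (Z + G)/(G + (-3 - Z)) = (G + Z)/(-3 + G - Z))
607 + w(37, 49) = 607 + (37 + 49)/(-3 + 37 - 1*49) = 607 + 86/(-3 + 37 - 49) = 607 + 86/(-15) = 607 - 1/15*86 = 607 - 86/15 = 9019/15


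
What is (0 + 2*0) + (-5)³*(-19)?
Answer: 2375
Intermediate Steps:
(0 + 2*0) + (-5)³*(-19) = (0 + 0) - 125*(-19) = 0 + 2375 = 2375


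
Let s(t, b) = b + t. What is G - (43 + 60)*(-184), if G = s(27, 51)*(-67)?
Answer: 13726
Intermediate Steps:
G = -5226 (G = (51 + 27)*(-67) = 78*(-67) = -5226)
G - (43 + 60)*(-184) = -5226 - (43 + 60)*(-184) = -5226 - 103*(-184) = -5226 - 1*(-18952) = -5226 + 18952 = 13726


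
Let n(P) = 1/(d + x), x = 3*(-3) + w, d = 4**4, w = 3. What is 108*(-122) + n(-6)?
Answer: -3293999/250 ≈ -13176.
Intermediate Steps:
d = 256
x = -6 (x = 3*(-3) + 3 = -9 + 3 = -6)
n(P) = 1/250 (n(P) = 1/(256 - 6) = 1/250)
108*(-122) + n(-6) = 108*(-122) + 1/250 = -13176 + 1/250 = -3293999/250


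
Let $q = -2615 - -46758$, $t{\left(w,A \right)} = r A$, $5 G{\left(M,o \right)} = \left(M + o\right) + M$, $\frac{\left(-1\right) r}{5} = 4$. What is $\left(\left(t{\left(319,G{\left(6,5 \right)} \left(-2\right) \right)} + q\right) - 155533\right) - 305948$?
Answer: $-417202$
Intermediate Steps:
$r = -20$ ($r = \left(-5\right) 4 = -20$)
$G{\left(M,o \right)} = \frac{o}{5} + \frac{2 M}{5}$ ($G{\left(M,o \right)} = \frac{\left(M + o\right) + M}{5} = \frac{o + 2 M}{5} = \frac{o}{5} + \frac{2 M}{5}$)
$t{\left(w,A \right)} = - 20 A$
$q = 44143$ ($q = -2615 + 46758 = 44143$)
$\left(\left(t{\left(319,G{\left(6,5 \right)} \left(-2\right) \right)} + q\right) - 155533\right) - 305948 = \left(\left(- 20 \left(\frac{1}{5} \cdot 5 + \frac{2}{5} \cdot 6\right) \left(-2\right) + 44143\right) - 155533\right) - 305948 = \left(\left(- 20 \left(1 + \frac{12}{5}\right) \left(-2\right) + 44143\right) - 155533\right) - 305948 = \left(\left(- 20 \cdot \frac{17}{5} \left(-2\right) + 44143\right) - 155533\right) - 305948 = \left(\left(\left(-20\right) \left(- \frac{34}{5}\right) + 44143\right) - 155533\right) - 305948 = \left(\left(136 + 44143\right) - 155533\right) - 305948 = \left(44279 - 155533\right) - 305948 = -111254 - 305948 = -417202$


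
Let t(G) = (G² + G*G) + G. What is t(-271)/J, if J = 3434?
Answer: 146611/3434 ≈ 42.694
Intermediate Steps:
t(G) = G + 2*G² (t(G) = (G² + G²) + G = 2*G² + G = G + 2*G²)
t(-271)/J = -271*(1 + 2*(-271))/3434 = -271*(1 - 542)*(1/3434) = -271*(-541)*(1/3434) = 146611*(1/3434) = 146611/3434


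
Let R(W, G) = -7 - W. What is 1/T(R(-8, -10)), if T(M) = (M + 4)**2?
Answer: 1/25 ≈ 0.040000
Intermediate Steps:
T(M) = (4 + M)**2
1/T(R(-8, -10)) = 1/((4 + (-7 - 1*(-8)))**2) = 1/((4 + (-7 + 8))**2) = 1/((4 + 1)**2) = 1/(5**2) = 1/25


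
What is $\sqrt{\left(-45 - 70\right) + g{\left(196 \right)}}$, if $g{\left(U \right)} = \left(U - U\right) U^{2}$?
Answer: $i \sqrt{115} \approx 10.724 i$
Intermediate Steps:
$g{\left(U \right)} = 0$ ($g{\left(U \right)} = 0 U^{2} = 0$)
$\sqrt{\left(-45 - 70\right) + g{\left(196 \right)}} = \sqrt{\left(-45 - 70\right) + 0} = \sqrt{-115 + 0} = \sqrt{-115} = i \sqrt{115}$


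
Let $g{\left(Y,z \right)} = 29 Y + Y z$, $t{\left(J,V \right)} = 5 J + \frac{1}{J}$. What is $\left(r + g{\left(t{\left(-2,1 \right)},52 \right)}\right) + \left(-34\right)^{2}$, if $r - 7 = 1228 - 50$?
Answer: $\frac{2981}{2} \approx 1490.5$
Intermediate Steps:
$t{\left(J,V \right)} = \frac{1}{J} + 5 J$
$r = 1185$ ($r = 7 + \left(1228 - 50\right) = 7 + 1178 = 1185$)
$\left(r + g{\left(t{\left(-2,1 \right)},52 \right)}\right) + \left(-34\right)^{2} = \left(1185 + \left(\frac{1}{-2} + 5 \left(-2\right)\right) \left(29 + 52\right)\right) + \left(-34\right)^{2} = \left(1185 + \left(- \frac{1}{2} - 10\right) 81\right) + 1156 = \left(1185 - \frac{1701}{2}\right) + 1156 = \frac{669}{2} + 1156 = \frac{2981}{2}$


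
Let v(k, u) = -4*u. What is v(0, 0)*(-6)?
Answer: 0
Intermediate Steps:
v(0, 0)*(-6) = -4*0*(-6) = 0*(-6) = 0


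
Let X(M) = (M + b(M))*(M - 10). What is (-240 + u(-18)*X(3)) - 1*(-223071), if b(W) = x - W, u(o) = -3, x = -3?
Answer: 222768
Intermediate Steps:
b(W) = -3 - W
X(M) = 30 - 3*M (X(M) = (M + (-3 - M))*(M - 10) = -3*(-10 + M) = 30 - 3*M)
(-240 + u(-18)*X(3)) - 1*(-223071) = (-240 - 3*(30 - 3*3)) - 1*(-223071) = (-240 - 3*(30 - 9)) + 223071 = (-240 - 3*21) + 223071 = (-240 - 63) + 223071 = -303 + 223071 = 222768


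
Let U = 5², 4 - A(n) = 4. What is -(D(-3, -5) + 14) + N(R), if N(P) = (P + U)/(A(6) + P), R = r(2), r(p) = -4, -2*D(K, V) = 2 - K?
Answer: -67/4 ≈ -16.750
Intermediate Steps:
A(n) = 0 (A(n) = 4 - 1*4 = 4 - 4 = 0)
D(K, V) = -1 + K/2 (D(K, V) = -(2 - K)/2 = -1 + K/2)
U = 25
R = -4
N(P) = (25 + P)/P (N(P) = (P + 25)/(0 + P) = (25 + P)/P)
-(D(-3, -5) + 14) + N(R) = -((-1 + (½)*(-3)) + 14) + (25 - 4)/(-4) = -((-1 - 3/2) + 14) - ¼*21 = -(-5/2 + 14) - 21/4 = -1*23/2 - 21/4 = -23/2 - 21/4 = -67/4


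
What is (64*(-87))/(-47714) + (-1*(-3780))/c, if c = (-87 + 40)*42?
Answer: -2016282/1121279 ≈ -1.7982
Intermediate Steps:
c = -1974 (c = -47*42 = -1974)
(64*(-87))/(-47714) + (-1*(-3780))/c = (64*(-87))/(-47714) - 1*(-3780)/(-1974) = -5568*(-1/47714) + 3780*(-1/1974) = 2784/23857 - 90/47 = -2016282/1121279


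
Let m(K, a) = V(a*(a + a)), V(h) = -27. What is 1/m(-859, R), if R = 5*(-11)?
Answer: -1/27 ≈ -0.037037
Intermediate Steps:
R = -55
m(K, a) = -27
1/m(-859, R) = 1/(-27) = -1/27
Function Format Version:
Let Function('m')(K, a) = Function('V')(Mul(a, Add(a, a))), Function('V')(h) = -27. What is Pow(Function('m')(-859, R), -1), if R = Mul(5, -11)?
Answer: Rational(-1, 27) ≈ -0.037037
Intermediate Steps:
R = -55
Function('m')(K, a) = -27
Pow(Function('m')(-859, R), -1) = Pow(-27, -1) = Rational(-1, 27)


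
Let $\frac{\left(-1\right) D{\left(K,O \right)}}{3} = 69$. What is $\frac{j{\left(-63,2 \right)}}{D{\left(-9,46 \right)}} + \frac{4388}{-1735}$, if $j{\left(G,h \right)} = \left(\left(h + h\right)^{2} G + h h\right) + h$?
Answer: $\frac{276718}{119715} \approx 2.3115$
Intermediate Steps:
$j{\left(G,h \right)} = h + h^{2} + 4 G h^{2}$ ($j{\left(G,h \right)} = \left(\left(2 h\right)^{2} G + h^{2}\right) + h = \left(4 h^{2} G + h^{2}\right) + h = \left(4 G h^{2} + h^{2}\right) + h = \left(h^{2} + 4 G h^{2}\right) + h = h + h^{2} + 4 G h^{2}$)
$D{\left(K,O \right)} = -207$ ($D{\left(K,O \right)} = \left(-3\right) 69 = -207$)
$\frac{j{\left(-63,2 \right)}}{D{\left(-9,46 \right)}} + \frac{4388}{-1735} = \frac{2 \left(1 + 2 + 4 \left(-63\right) 2\right)}{-207} + \frac{4388}{-1735} = 2 \left(1 + 2 - 504\right) \left(- \frac{1}{207}\right) + 4388 \left(- \frac{1}{1735}\right) = 2 \left(-501\right) \left(- \frac{1}{207}\right) - \frac{4388}{1735} = \left(-1002\right) \left(- \frac{1}{207}\right) - \frac{4388}{1735} = \frac{334}{69} - \frac{4388}{1735} = \frac{276718}{119715}$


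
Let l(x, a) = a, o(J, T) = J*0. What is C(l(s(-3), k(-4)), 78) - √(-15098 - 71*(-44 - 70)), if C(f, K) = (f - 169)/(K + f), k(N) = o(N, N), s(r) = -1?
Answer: -13/6 - 2*I*√1751 ≈ -2.1667 - 83.69*I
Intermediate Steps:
o(J, T) = 0
k(N) = 0
C(f, K) = (-169 + f)/(K + f)
C(l(s(-3), k(-4)), 78) - √(-15098 - 71*(-44 - 70)) = (-169 + 0)/(78 + 0) - √(-15098 - 71*(-44 - 70)) = -169/78 - √(-15098 - 71*(-114)) = (1/78)*(-169) - √(-15098 + 8094) = -13/6 - √(-7004) = -13/6 - 2*I*√1751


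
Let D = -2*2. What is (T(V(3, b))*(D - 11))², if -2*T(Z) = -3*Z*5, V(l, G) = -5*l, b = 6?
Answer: 11390625/4 ≈ 2.8477e+6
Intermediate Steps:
D = -4
T(Z) = 15*Z/2 (T(Z) = -(-3)*(Z*5)*1/2 = -(-3)*(5*Z)*1/2 = -(-3)*5*Z/2 = -(-15)*Z/2 = 15*Z/2)
(T(V(3, b))*(D - 11))² = ((15*(-5*3)/2)*(-4 - 11))² = (((15/2)*(-15))*(-15))² = (-225/2*(-15))² = (3375/2)² = 11390625/4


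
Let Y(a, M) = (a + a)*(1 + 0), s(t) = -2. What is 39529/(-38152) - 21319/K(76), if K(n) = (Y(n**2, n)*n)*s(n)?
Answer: -451287939/440731904 ≈ -1.0240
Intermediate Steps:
Y(a, M) = 2*a (Y(a, M) = (2*a)*1 = 2*a)
K(n) = -4*n**3 (K(n) = ((2*n**2)*n)*(-2) = (2*n**3)*(-2) = -4*n**3)
39529/(-38152) - 21319/K(76) = 39529/(-38152) - 21319/((-4*76**3)) = 39529*(-1/38152) - 21319/((-4*438976)) = -39529/38152 - 21319/(-1755904) = -39529/38152 - 21319*(-1/1755904) = -39529/38152 + 21319/1755904 = -451287939/440731904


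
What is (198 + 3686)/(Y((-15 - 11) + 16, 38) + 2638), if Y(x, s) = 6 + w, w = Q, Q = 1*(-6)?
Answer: 1942/1319 ≈ 1.4723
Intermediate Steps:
Q = -6
w = -6
Y(x, s) = 0 (Y(x, s) = 6 - 6 = 0)
(198 + 3686)/(Y((-15 - 11) + 16, 38) + 2638) = (198 + 3686)/(0 + 2638) = 3884/2638 = 3884*(1/2638) = 1942/1319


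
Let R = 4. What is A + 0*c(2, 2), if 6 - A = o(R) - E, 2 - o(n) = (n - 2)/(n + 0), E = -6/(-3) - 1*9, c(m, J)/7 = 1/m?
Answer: -5/2 ≈ -2.5000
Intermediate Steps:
c(m, J) = 7/m
E = -7 (E = -6*(-1/3) - 9 = 2 - 9 = -7)
o(n) = 2 - (-2 + n)/n (o(n) = 2 - (n - 2)/(n + 0) = 2 - (-2 + n)/n)
A = -5/2 (A = 6 - ((2 + 4)/4 - 1*(-7)) = 6 - ((1/4)*6 + 7) = 6 - (3/2 + 7) = 6 - 1*17/2 = 6 - 17/2 = -5/2 ≈ -2.5000)
A + 0*c(2, 2) = -5/2 + 0*(7/2) = -5/2 + 0 = -5/2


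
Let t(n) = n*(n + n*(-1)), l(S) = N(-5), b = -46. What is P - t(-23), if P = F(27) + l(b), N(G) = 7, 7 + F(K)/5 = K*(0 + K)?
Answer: 3617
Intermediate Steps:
F(K) = -35 + 5*K**2 (F(K) = -35 + 5*(K*(0 + K)) = -35 + 5*(K*K) = -35 + 5*K**2)
l(S) = 7
t(n) = 0 (t(n) = n*(n - n) = n*0 = 0)
P = 3617 (P = (-35 + 5*27**2) + 7 = (-35 + 5*729) + 7 = (-35 + 3645) + 7 = 3610 + 7 = 3617)
P - t(-23) = 3617 - 1*0 = 3617 + 0 = 3617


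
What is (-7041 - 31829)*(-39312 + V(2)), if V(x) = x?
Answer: 1527979700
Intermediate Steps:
(-7041 - 31829)*(-39312 + V(2)) = (-7041 - 31829)*(-39312 + 2) = -38870*(-39310) = 1527979700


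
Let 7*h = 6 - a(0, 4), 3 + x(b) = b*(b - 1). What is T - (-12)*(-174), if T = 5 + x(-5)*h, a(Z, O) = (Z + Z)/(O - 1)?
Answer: -14419/7 ≈ -2059.9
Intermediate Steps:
a(Z, O) = 2*Z/(-1 + O) (a(Z, O) = (2*Z)/(-1 + O) = 2*Z/(-1 + O))
x(b) = -3 + b*(-1 + b) (x(b) = -3 + b*(b - 1) = -3 + b*(-1 + b))
h = 6/7 (h = (6 - 2*0/(-1 + 4))/7 = (6 - 2*0/3)/7 = (6 - 1*0)/7 = (6 + 0)/7 = (⅐)*6 = 6/7 ≈ 0.85714)
T = 197/7 (T = 5 + (-3 + (-5)² - 1*(-5))*(6/7) = 5 + (-3 + 25 + 5)*(6/7) = 5 + 27*(6/7) = 5 + 162/7 = 197/7 ≈ 28.143)
T - (-12)*(-174) = 197/7 - (-12)*(-174) = 197/7 - 1*2088 = 197/7 - 2088 = -14419/7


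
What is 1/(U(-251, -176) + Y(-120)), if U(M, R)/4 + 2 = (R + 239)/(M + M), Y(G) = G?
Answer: -251/32254 ≈ -0.0077820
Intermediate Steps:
U(M, R) = -8 + 2*(239 + R)/M (U(M, R) = -8 + 4*((R + 239)/(M + M)) = -8 + 4*((239 + R)/((2*M))) = -8 + 4*((239 + R)*(1/(2*M))) = -8 + 4*((239 + R)/(2*M)) = -8 + 2*(239 + R)/M)
1/(U(-251, -176) + Y(-120)) = 1/(2*(239 - 176 - 4*(-251))/(-251) - 120) = 1/(2*(-1/251)*(239 - 176 + 1004) - 120) = 1/(2*(-1/251)*1067 - 120) = 1/(-2134/251 - 120) = 1/(-32254/251) = -251/32254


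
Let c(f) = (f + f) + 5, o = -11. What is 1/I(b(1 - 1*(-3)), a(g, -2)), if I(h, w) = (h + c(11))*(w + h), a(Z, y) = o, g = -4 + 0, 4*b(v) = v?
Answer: -1/280 ≈ -0.0035714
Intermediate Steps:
b(v) = v/4
g = -4
a(Z, y) = -11
c(f) = 5 + 2*f (c(f) = 2*f + 5 = 5 + 2*f)
I(h, w) = (27 + h)*(h + w) (I(h, w) = (h + (5 + 2*11))*(w + h) = (h + (5 + 22))*(h + w) = (h + 27)*(h + w) = (27 + h)*(h + w))
1/I(b(1 - 1*(-3)), a(g, -2)) = 1/(((1 - 1*(-3))/4)² + 27*((1 - 1*(-3))/4) + 27*(-11) + ((1 - 1*(-3))/4)*(-11)) = 1/(((1 + 3)/4)² + 27*((1 + 3)/4) - 297 + ((1 + 3)/4)*(-11)) = 1/(((¼)*4)² + 27*((¼)*4) - 297 + ((¼)*4)*(-11)) = 1/(1² + 27*1 - 297 + 1*(-11)) = 1/(1 + 27 - 297 - 11) = 1/(-280) = -1/280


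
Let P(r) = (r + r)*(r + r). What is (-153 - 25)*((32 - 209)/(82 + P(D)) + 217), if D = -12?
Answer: -12692201/329 ≈ -38578.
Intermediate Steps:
P(r) = 4*r**2 (P(r) = (2*r)*(2*r) = 4*r**2)
(-153 - 25)*((32 - 209)/(82 + P(D)) + 217) = (-153 - 25)*((32 - 209)/(82 + 4*(-12)**2) + 217) = -178*(-177/(82 + 4*144) + 217) = -178*(-177/(82 + 576) + 217) = -178*(-177/658 + 217) = -178*142609/658 = -12692201/329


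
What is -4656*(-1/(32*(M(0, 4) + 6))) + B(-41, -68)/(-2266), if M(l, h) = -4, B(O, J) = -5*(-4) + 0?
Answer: 329663/4532 ≈ 72.741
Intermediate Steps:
B(O, J) = 20 (B(O, J) = 20 + 0 = 20)
-4656*(-1/(32*(M(0, 4) + 6))) + B(-41, -68)/(-2266) = -4656*(-1/(32*(-4 + 6))) + 20/(-2266) = -4656/(2*(-32)) + 20*(-1/2266) = -4656/(-64) - 10/1133 = -4656*(-1/64) - 10/1133 = 291/4 - 10/1133 = 329663/4532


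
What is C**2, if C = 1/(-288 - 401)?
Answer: 1/474721 ≈ 2.1065e-6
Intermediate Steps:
C = -1/689 (C = 1/(-689) = -1/689 ≈ -0.0014514)
C**2 = (-1/689)**2 = 1/474721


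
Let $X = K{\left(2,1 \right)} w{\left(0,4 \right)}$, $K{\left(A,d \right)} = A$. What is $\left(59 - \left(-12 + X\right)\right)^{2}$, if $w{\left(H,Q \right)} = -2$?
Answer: $5625$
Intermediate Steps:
$X = -4$ ($X = 2 \left(-2\right) = -4$)
$\left(59 - \left(-12 + X\right)\right)^{2} = \left(59 + \left(12 - -4\right)\right)^{2} = \left(59 + \left(12 + 4\right)\right)^{2} = \left(59 + 16\right)^{2} = 75^{2} = 5625$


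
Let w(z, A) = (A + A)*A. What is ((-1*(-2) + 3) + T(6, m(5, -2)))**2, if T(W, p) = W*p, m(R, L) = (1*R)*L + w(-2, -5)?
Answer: 60025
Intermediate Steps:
w(z, A) = 2*A**2 (w(z, A) = (2*A)*A = 2*A**2)
m(R, L) = 50 + L*R (m(R, L) = (1*R)*L + 2*(-5)**2 = R*L + 2*25 = L*R + 50 = 50 + L*R)
((-1*(-2) + 3) + T(6, m(5, -2)))**2 = ((-1*(-2) + 3) + 6*(50 - 2*5))**2 = ((2 + 3) + 6*(50 - 10))**2 = (5 + 6*40)**2 = (5 + 240)**2 = 245**2 = 60025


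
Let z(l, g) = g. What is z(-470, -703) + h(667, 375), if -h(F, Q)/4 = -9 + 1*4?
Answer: -683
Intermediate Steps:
h(F, Q) = 20 (h(F, Q) = -4*(-9 + 1*4) = -4*(-9 + 4) = -4*(-5) = 20)
z(-470, -703) + h(667, 375) = -703 + 20 = -683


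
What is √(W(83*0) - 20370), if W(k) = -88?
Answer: I*√20458 ≈ 143.03*I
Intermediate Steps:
√(W(83*0) - 20370) = √(-88 - 20370) = √(-20458) = I*√20458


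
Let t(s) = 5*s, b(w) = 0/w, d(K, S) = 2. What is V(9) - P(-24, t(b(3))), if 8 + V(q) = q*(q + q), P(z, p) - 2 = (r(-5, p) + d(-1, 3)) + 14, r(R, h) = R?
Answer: 141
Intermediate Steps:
b(w) = 0
P(z, p) = 13 (P(z, p) = 2 + ((-5 + 2) + 14) = 2 + (-3 + 14) = 2 + 11 = 13)
V(q) = -8 + 2*q² (V(q) = -8 + q*(q + q) = -8 + q*(2*q) = -8 + 2*q²)
V(9) - P(-24, t(b(3))) = (-8 + 2*9²) - 1*13 = (-8 + 2*81) - 13 = (-8 + 162) - 13 = 154 - 13 = 141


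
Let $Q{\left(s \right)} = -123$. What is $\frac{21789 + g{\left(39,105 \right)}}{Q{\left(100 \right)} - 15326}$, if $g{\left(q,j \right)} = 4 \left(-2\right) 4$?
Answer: $- \frac{21757}{15449} \approx -1.4083$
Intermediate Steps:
$g{\left(q,j \right)} = -32$ ($g{\left(q,j \right)} = \left(-8\right) 4 = -32$)
$\frac{21789 + g{\left(39,105 \right)}}{Q{\left(100 \right)} - 15326} = \frac{21789 - 32}{-123 - 15326} = \frac{21757}{-15449} = 21757 \left(- \frac{1}{15449}\right) = - \frac{21757}{15449}$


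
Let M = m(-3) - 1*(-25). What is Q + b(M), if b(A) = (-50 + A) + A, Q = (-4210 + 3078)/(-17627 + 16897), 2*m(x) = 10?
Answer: 4216/365 ≈ 11.551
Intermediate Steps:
m(x) = 5 (m(x) = (½)*10 = 5)
Q = 566/365 (Q = -1132/(-730) = -1132*(-1/730) = 566/365 ≈ 1.5507)
M = 30 (M = 5 - 1*(-25) = 5 + 25 = 30)
b(A) = -50 + 2*A
Q + b(M) = 566/365 + (-50 + 2*30) = 566/365 + (-50 + 60) = 566/365 + 10 = 4216/365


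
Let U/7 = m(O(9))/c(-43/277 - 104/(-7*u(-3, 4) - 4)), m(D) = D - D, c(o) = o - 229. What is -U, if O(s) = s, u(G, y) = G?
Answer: 0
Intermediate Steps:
c(o) = -229 + o
m(D) = 0
U = 0 (U = 7*(0/(-229 + (-43/277 - 104/(-7*(-3) - 4)))) = 7*(0/(-229 + (-43*1/277 - 104/(21 - 4)))) = 7*(0/(-229 + (-43/277 - 104/17))) = 7*(0/(-229 - 29539/4709)) = 7*(0/(-1107900/4709)) = 7*(0*(-4709/1107900)) = 7*0 = 0)
-U = -1*0 = 0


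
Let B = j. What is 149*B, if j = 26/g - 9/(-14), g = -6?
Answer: -23095/42 ≈ -549.88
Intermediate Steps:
j = -155/42 (j = 26/(-6) - 9/(-14) = 26*(-⅙) - 9*(-1/14) = -13/3 + 9/14 = -155/42 ≈ -3.6905)
B = -155/42 ≈ -3.6905
149*B = 149*(-155/42) = -23095/42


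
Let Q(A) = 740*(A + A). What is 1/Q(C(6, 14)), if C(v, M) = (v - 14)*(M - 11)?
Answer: -1/35520 ≈ -2.8153e-5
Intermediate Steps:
C(v, M) = (-14 + v)*(-11 + M)
Q(A) = 1480*A (Q(A) = 740*(2*A) = 1480*A)
1/Q(C(6, 14)) = 1/(1480*(154 - 14*14 - 11*6 + 14*6)) = 1/(1480*(154 - 196 - 66 + 84)) = 1/(1480*(-24)) = 1/(-35520) = -1/35520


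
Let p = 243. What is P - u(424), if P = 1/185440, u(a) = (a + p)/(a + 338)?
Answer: -61843859/70652640 ≈ -0.87532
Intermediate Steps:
u(a) = (243 + a)/(338 + a) (u(a) = (a + 243)/(a + 338) = (243 + a)/(338 + a))
P = 1/185440 ≈ 5.3926e-6
P - u(424) = 1/185440 - (243 + 424)/(338 + 424) = 1/185440 - 667/762 = -61843859/70652640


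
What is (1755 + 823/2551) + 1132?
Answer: 7365560/2551 ≈ 2887.3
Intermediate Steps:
(1755 + 823/2551) + 1132 = 4477828/2551 + 1132 = 7365560/2551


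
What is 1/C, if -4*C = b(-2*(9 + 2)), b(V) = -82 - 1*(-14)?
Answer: 1/17 ≈ 0.058824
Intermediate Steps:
b(V) = -68 (b(V) = -82 + 14 = -68)
C = 17 (C = -1/4*(-68) = 17)
1/C = 1/17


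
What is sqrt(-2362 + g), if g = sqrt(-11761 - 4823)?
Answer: sqrt(-2362 + 2*I*sqrt(4146)) ≈ 1.3244 + 48.618*I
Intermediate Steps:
g = 2*I*sqrt(4146) (g = sqrt(-16584) = 2*I*sqrt(4146) ≈ 128.78*I)
sqrt(-2362 + g) = sqrt(-2362 + 2*I*sqrt(4146))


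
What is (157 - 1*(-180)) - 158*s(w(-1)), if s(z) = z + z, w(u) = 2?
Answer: -295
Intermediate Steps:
s(z) = 2*z
(157 - 1*(-180)) - 158*s(w(-1)) = (157 - 1*(-180)) - 316*2 = (157 + 180) - 158*4 = 337 - 632 = -295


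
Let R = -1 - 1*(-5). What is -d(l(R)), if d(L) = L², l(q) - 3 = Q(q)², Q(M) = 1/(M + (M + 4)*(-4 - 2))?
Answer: -33744481/3748096 ≈ -9.0031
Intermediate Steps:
Q(M) = 1/(-24 - 5*M) (Q(M) = 1/(M + (4 + M)*(-6)) = 1/(M + (-24 - 6*M)) = 1/(-24 - 5*M))
R = 4 (R = -1 + 5 = 4)
l(q) = 3 + (24 + 5*q)⁻² (l(q) = 3 + (-1/(24 + 5*q))² = 3 + (24 + 5*q)⁻²)
-d(l(R)) = -(3 + (24 + 5*4)⁻²)² = -(3 + (24 + 20)⁻²)² = -(3 + 44⁻²)² = -(3 + 1/1936)² = -(5809/1936)² = -1*33744481/3748096 = -33744481/3748096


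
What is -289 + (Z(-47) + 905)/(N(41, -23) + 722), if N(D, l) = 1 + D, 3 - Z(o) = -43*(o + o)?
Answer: -111965/382 ≈ -293.10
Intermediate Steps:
Z(o) = 3 + 86*o (Z(o) = 3 - (-43)*(o + o) = 3 - (-43)*2*o = 3 - (-86)*o = 3 + 86*o)
-289 + (Z(-47) + 905)/(N(41, -23) + 722) = -289 + ((3 + 86*(-47)) + 905)/((1 + 41) + 722) = -289 + ((3 - 4042) + 905)/(42 + 722) = -289 + (-4039 + 905)/764 = -289 - 3134*1/764 = -289 - 1567/382 = -111965/382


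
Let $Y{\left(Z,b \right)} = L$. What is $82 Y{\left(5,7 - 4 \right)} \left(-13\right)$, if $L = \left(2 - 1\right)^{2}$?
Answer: $-1066$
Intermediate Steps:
$L = 1$ ($L = 1^{2} = 1$)
$Y{\left(Z,b \right)} = 1$
$82 Y{\left(5,7 - 4 \right)} \left(-13\right) = 82 \cdot 1 \left(-13\right) = 82 \left(-13\right) = -1066$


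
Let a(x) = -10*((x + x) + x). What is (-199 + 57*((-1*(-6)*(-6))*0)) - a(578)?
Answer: 17141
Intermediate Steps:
a(x) = -30*x (a(x) = -10*(2*x + x) = -30*x)
(-199 + 57*((-1*(-6)*(-6))*0)) - a(578) = (-199 + 57*((-1*(-6)*(-6))*0)) - (-30)*578 = (-199 + 57*((6*(-6))*0)) - 1*(-17340) = (-199 + 57*(-36*0)) + 17340 = (-199 + 57*0) + 17340 = (-199 + 0) + 17340 = -199 + 17340 = 17141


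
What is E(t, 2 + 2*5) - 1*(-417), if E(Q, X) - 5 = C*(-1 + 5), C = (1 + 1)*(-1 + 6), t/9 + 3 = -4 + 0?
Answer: 462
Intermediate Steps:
t = -63 (t = -27 + 9*(-4 + 0) = -27 + 9*(-4) = -27 - 36 = -63)
C = 10 (C = 2*5 = 10)
E(Q, X) = 45 (E(Q, X) = 5 + 10*(-1 + 5) = 5 + 10*4 = 5 + 40 = 45)
E(t, 2 + 2*5) - 1*(-417) = 45 - 1*(-417) = 45 + 417 = 462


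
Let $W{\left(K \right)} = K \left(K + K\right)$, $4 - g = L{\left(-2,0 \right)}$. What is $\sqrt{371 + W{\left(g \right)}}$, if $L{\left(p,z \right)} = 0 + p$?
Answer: $\sqrt{443} \approx 21.048$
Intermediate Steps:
$L{\left(p,z \right)} = p$
$g = 6$ ($g = 4 - -2 = 4 + 2 = 6$)
$W{\left(K \right)} = 2 K^{2}$ ($W{\left(K \right)} = K 2 K = 2 K^{2}$)
$\sqrt{371 + W{\left(g \right)}} = \sqrt{371 + 2 \cdot 6^{2}} = \sqrt{371 + 2 \cdot 36} = \sqrt{371 + 72} = \sqrt{443}$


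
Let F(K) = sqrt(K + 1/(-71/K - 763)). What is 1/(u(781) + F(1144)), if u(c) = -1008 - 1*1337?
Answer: -292435905/685619533561 - 4*sqrt(54485045493879)/4799336734927 ≈ -0.00043268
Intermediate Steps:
u(c) = -2345 (u(c) = -1008 - 1337 = -2345)
F(K) = sqrt(K + 1/(-763 - 71/K))
1/(u(781) + F(1144)) = 1/(-2345 + sqrt(7)*sqrt(1144*(10 + 109*1144)/(71 + 763*1144))) = 1/(-2345 + sqrt(7)*sqrt(1144*(10 + 124696)/(71 + 872872))) = 1/(-2345 + sqrt(7)*sqrt(1144*124706/872943)) = 1/(-2345 + sqrt(7)*sqrt(1144*(1/872943)*124706)) = 1/(-2345 + sqrt(7)*sqrt(142663664/872943)) = 1/(-2345 + sqrt(7)*(4*sqrt(7783577927697)/872943)) = 1/(-2345 + 4*sqrt(54485045493879)/872943)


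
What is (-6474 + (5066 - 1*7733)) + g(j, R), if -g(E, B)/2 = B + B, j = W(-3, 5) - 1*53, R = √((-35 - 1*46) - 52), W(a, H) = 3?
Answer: -9141 - 4*I*√133 ≈ -9141.0 - 46.13*I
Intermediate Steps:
R = I*√133 (R = √((-35 - 46) - 52) = √(-81 - 52) = √(-133) = I*√133 ≈ 11.533*I)
j = -50 (j = 3 - 1*53 = 3 - 53 = -50)
g(E, B) = -4*B (g(E, B) = -2*(B + B) = -4*B)
(-6474 + (5066 - 1*7733)) + g(j, R) = (-6474 + (5066 - 1*7733)) - 4*I*√133 = (-6474 + (5066 - 7733)) - 4*I*√133 = (-6474 - 2667) - 4*I*√133 = -9141 - 4*I*√133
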